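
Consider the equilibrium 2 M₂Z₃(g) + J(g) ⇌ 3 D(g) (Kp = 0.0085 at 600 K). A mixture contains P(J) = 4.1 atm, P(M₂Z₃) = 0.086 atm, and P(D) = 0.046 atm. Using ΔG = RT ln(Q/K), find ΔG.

ΔG = -4.86 kJ/mol

Qp = P(D)³ / (P(M₂Z₃)²·P(J)) = (0.046)³ / ((0.086)²·(4.1)) = 0.00321
ΔG = RT ln(Qp/Kp) = (8.314 J mol⁻¹ K⁻¹)(600 K) × ln(0.00321/0.0085)
   = (4.988 kJ/mol)(-0.9738) = -4.86 kJ/mol
ΔG < 0, so the forward reaction is spontaneous (proceeds forward).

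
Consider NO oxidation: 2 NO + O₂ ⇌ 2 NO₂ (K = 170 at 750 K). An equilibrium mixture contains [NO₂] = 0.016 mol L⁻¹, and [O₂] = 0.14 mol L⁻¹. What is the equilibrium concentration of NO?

[NO] = 0.0033 mol L⁻¹

At equilibrium, K = [NO₂]² / ([NO]²·[O₂]) = 170.
(0.016)² / (([NO])²·(0.14)) = 170
[NO]² = 1.08×10⁻⁵ ⇒ [NO] = 0.0033 mol L⁻¹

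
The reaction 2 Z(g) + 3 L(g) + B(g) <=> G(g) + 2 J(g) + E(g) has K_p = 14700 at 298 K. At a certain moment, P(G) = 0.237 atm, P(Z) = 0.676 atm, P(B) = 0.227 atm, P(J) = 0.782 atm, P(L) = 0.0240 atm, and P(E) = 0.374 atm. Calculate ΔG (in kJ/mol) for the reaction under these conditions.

Q_p = P(G)·P(J)²·P(E) / (P(Z)²·P(L)³·P(B)) = (0.237)·(0.782)²·(0.374) / ((0.676)²·(0.0240)³·(0.227)) = 37800
ΔG = RT ln(Q_p/K_p) = (8.314 J mol⁻¹ K⁻¹)(298 K) × ln(37800/14700)
   = (2.478 kJ/mol)(0.9445) = 2.34 kJ/mol
ΔG > 0, so the forward reaction is non-spontaneous (proceeds in reverse).

ΔG = 2.34 kJ/mol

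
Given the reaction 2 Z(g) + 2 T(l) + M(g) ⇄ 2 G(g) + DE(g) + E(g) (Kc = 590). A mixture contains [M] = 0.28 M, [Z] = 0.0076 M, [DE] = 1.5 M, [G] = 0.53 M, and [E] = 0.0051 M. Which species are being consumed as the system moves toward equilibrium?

(T is a pure liquid — omitted from Qc.)
Qc = [G]²·[DE]·[E] / ([Z]²·[M]) = (0.53)²·(1.5)·(0.0051) / ((0.0076)²·(0.28)) = 130
Qc = 130 < Kc = 590: net forward reaction.

Z, T, M (reactants)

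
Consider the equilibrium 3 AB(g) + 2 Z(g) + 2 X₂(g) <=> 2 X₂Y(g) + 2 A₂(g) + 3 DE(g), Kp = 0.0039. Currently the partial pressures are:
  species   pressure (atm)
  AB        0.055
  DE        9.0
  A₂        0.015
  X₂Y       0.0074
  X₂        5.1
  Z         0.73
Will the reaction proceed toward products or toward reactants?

Qp = P(X₂Y)²·P(A₂)²·P(DE)³ / (P(AB)³·P(Z)²·P(X₂)²) = (0.0074)²·(0.015)²·(9.0)³ / ((0.055)³·(0.73)²·(5.1)²) = 0.0039
Qp = 0.0039 = Kp, so the system is already at equilibrium.

neither direction; the system is at equilibrium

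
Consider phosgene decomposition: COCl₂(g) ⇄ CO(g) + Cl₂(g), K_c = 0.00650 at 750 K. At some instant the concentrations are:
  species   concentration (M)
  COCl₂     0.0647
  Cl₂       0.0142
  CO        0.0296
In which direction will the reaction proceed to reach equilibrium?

Q_c = [CO]·[Cl₂] / [COCl₂] = (0.0296)·(0.0142) / (0.0647) = 0.00650
Q_c = 0.00650 = K_c, so the system is already at equilibrium.

neither direction; the system is at equilibrium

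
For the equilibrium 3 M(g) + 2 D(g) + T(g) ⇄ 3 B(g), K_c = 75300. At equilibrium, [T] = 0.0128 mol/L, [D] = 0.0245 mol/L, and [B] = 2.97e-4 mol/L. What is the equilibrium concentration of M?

[M] = 3.56e-4 mol/L

At equilibrium, K_c = [B]³ / ([M]³·[D]²·[T]) = 75300.
(2.97e-4)³ / (([M])³·(0.0245)²·(0.0128)) = 75300
[M]³ = 4.53e-11 ⇒ [M] = 3.56e-4 mol/L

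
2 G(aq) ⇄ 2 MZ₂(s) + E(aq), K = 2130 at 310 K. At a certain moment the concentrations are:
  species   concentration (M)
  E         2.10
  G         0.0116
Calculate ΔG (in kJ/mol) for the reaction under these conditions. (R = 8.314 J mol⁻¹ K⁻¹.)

ΔG = 5.13 kJ/mol

(MZ₂ is a pure solid — omitted from Q.)
Q = [E] / [G]² = (2.10) / (0.0116)² = 15600
ΔG = RT ln(Q/K) = (8.314 J mol⁻¹ K⁻¹)(310 K) × ln(15600/2130)
   = (2.577 kJ/mol)(1.991) = 5.13 kJ/mol
ΔG > 0, so the forward reaction is non-spontaneous (proceeds in reverse).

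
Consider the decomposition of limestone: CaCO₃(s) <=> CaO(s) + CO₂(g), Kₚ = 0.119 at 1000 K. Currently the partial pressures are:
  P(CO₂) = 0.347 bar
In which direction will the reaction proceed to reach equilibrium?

(CaCO₃, CaO are pure solids — omitted from Qₚ.)
Qₚ = P(CO₂) = 0.347
Qₚ = 0.347 > Kₚ = 0.119, so the reverse reaction proceeds.

reverse (toward reactants)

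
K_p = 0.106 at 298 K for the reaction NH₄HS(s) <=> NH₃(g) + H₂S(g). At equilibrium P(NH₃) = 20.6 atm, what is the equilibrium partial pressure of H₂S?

(NH₄HS is a pure solid — omitted from K_p.)
At equilibrium, K_p = P(NH₃)·P(H₂S) = 0.106.
(20.6)·(P(H₂S)) = 0.106
P(H₂S) = 0.00515 atm

P(H₂S) = 0.00515 atm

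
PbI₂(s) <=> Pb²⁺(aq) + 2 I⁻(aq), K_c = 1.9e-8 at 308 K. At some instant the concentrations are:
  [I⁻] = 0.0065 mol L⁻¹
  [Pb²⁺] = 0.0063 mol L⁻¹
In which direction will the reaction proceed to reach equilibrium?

toward reactants

(PbI₂ is a pure solid — omitted from Q_c.)
Q_c = [Pb²⁺]·[I⁻]² = (0.0063)·(0.0065)² = 2.7e-7
Q_c = 2.7e-7 > K_c = 1.9e-8, so the reverse reaction proceeds.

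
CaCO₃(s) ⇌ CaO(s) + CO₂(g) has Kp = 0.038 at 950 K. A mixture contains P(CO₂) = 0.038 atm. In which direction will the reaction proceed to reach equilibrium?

(CaCO₃, CaO are pure solids — omitted from Qp.)
Qp = P(CO₂) = 0.038
Qp = 0.038 = Kp, so the system is already at equilibrium.

no net change (already at equilibrium)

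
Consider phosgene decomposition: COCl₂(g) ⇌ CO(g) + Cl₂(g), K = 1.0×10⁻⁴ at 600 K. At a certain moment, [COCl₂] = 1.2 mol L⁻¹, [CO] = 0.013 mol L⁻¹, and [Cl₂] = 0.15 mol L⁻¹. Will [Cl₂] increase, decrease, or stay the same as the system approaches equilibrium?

decrease

Q = [CO]·[Cl₂] / [COCl₂] = (0.013)·(0.15) / (1.2) = 0.0016
Q = 0.0016 > K = 1.0×10⁻⁴: net reverse reaction.
Cl₂ is a product, so it decreases.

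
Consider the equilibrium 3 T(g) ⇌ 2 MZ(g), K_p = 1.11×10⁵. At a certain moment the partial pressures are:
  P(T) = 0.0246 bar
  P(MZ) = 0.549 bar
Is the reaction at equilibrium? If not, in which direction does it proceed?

Q_p = P(MZ)² / P(T)³ = (0.549)² / (0.0246)³ = 20200
Q_p = 20200 < K_p = 1.11×10⁵, so the forward reaction proceeds.

toward products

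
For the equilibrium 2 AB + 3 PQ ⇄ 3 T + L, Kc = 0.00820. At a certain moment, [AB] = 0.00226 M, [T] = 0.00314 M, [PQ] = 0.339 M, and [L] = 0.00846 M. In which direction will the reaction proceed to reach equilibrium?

in the forward direction

Qc = [T]³·[L] / ([AB]²·[PQ]³) = (0.00314)³·(0.00846) / ((0.00226)²·(0.339)³) = 0.00132
Qc = 0.00132 < Kc = 0.00820, so the forward reaction proceeds.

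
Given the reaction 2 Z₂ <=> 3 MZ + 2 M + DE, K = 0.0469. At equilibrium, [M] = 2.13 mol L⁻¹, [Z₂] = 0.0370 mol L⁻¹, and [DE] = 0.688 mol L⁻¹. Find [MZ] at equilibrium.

[MZ] = 0.0274 mol L⁻¹

At equilibrium, K = [MZ]³·[M]²·[DE] / [Z₂]² = 0.0469.
([MZ])³·(2.13)²·(0.688) / (0.0370)² = 0.0469
[MZ]³ = 2.06×10⁻⁵ ⇒ [MZ] = 0.0274 mol L⁻¹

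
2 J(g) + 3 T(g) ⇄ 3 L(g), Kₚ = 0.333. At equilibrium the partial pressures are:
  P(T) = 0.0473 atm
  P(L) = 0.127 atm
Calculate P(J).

At equilibrium, Kₚ = P(L)³ / (P(J)²·P(T)³) = 0.333.
(0.127)³ / ((P(J))²·(0.0473)³) = 0.333
P(J)² = 58.1 ⇒ P(J) = 7.62 atm

P(J) = 7.62 atm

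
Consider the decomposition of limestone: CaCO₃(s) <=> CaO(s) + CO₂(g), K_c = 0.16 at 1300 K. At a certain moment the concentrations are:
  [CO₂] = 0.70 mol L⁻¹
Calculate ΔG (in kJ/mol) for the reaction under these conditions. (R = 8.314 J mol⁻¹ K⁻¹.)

ΔG = 16.0 kJ/mol

(CaCO₃, CaO are pure solids — omitted from Q_c.)
Q_c = [CO₂] = 0.700
ΔG = RT ln(Q_c/K_c) = (8.314 J mol⁻¹ K⁻¹)(1300 K) × ln(0.700/0.16)
   = (10.81 kJ/mol)(1.476) = 16.0 kJ/mol
ΔG > 0, so the forward reaction is non-spontaneous (proceeds in reverse).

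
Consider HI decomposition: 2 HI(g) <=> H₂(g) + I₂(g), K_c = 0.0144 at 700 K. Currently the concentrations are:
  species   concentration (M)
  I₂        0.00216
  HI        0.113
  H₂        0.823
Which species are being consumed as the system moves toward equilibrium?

H₂, I₂ (products)

Q_c = [H₂]·[I₂] / [HI]² = (0.823)·(0.00216) / (0.113)² = 0.139
Q_c = 0.139 > K_c = 0.0144: net reverse reaction.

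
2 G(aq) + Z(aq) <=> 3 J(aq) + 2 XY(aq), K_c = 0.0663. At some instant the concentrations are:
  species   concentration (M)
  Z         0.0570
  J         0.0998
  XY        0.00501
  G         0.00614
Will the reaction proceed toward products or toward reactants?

in the forward direction

Q_c = [J]³·[XY]² / ([G]²·[Z]) = (0.0998)³·(0.00501)² / ((0.00614)²·(0.0570)) = 0.0116
Q_c = 0.0116 < K_c = 0.0663, so the forward reaction proceeds.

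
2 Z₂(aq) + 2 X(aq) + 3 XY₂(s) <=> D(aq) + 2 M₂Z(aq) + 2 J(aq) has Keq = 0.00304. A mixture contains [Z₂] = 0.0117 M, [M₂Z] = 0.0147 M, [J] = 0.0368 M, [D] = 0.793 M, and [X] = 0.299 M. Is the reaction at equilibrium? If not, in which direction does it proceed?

in the reverse direction

(XY₂ is a pure solid — omitted from Q.)
Q = [D]·[M₂Z]²·[J]² / ([Z₂]²·[X]²) = (0.793)·(0.0147)²·(0.0368)² / ((0.0117)²·(0.299)²) = 0.0190
Q = 0.0190 > Keq = 0.00304, so the reverse reaction proceeds.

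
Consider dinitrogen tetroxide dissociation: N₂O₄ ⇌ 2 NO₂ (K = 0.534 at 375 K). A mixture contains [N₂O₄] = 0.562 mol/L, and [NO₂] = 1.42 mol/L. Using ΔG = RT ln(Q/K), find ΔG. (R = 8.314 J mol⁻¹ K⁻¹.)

Q = [NO₂]² / [N₂O₄] = (1.42)² / (0.562) = 3.59
ΔG = RT ln(Q/K) = (8.314 J mol⁻¹ K⁻¹)(375 K) × ln(3.59/0.534)
   = (3.118 kJ/mol)(1.906) = 5.94 kJ/mol
ΔG > 0, so the forward reaction is non-spontaneous (proceeds in reverse).

ΔG = 5.94 kJ/mol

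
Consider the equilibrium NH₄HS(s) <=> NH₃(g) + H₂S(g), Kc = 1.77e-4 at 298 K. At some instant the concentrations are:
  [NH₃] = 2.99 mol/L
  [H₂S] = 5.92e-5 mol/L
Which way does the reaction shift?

(NH₄HS is a pure solid — omitted from Qc.)
Qc = [NH₃]·[H₂S] = (2.99)·(5.92e-5) = 1.77e-4
Qc = 1.77e-4 = Kc, so the system is already at equilibrium.

neither direction; the system is at equilibrium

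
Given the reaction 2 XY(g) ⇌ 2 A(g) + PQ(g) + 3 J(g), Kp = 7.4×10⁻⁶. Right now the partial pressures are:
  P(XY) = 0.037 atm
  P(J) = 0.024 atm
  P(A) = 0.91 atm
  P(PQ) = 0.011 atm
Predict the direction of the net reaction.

Qp = P(A)²·P(PQ)·P(J)³ / P(XY)² = (0.91)²·(0.011)·(0.024)³ / (0.037)² = 9.2×10⁻⁵
Qp = 9.2×10⁻⁵ > Kp = 7.4×10⁻⁶, so the reverse reaction proceeds.

toward reactants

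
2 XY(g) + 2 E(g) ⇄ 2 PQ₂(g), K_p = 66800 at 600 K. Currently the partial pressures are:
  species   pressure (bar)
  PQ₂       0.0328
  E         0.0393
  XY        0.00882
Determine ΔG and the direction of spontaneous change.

ΔG = -10.0 kJ/mol; the forward reaction is spontaneous

Q_p = P(PQ₂)² / (P(XY)²·P(E)²) = (0.0328)² / ((0.00882)²·(0.0393)²) = 8950
ΔG = RT ln(Q_p/K_p) = (8.314 J mol⁻¹ K⁻¹)(600 K) × ln(8950/66800)
   = (4.988 kJ/mol)(-2.010) = -10.0 kJ/mol
ΔG < 0, so the forward reaction is spontaneous (proceeds forward).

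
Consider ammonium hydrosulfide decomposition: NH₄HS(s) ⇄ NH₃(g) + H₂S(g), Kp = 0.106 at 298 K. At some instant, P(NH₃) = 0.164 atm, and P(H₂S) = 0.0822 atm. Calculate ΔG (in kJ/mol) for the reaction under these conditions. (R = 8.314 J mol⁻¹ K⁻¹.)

ΔG = -5.11 kJ/mol

(NH₄HS is a pure solid — omitted from Qp.)
Qp = P(NH₃)·P(H₂S) = (0.164)·(0.0822) = 0.0135
ΔG = RT ln(Qp/Kp) = (8.314 J mol⁻¹ K⁻¹)(298 K) × ln(0.0135/0.106)
   = (2.478 kJ/mol)(-2.061) = -5.11 kJ/mol
ΔG < 0, so the forward reaction is spontaneous (proceeds forward).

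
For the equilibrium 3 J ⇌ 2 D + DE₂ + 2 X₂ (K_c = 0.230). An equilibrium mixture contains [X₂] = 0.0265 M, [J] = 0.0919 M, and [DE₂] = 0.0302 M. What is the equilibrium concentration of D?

[D] = 2.90 M

At equilibrium, K_c = [D]²·[DE₂]·[X₂]² / [J]³ = 0.230.
([D])²·(0.0302)·(0.0265)² / (0.0919)³ = 0.230
[D]² = 8.42 ⇒ [D] = 2.90 M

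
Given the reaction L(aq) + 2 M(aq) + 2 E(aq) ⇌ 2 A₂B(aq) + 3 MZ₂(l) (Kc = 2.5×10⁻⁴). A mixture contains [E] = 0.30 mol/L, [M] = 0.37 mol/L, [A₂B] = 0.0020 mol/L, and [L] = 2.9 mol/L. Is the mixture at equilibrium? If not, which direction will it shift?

(MZ₂ is a pure liquid — omitted from Qc.)
Qc = [A₂B]² / ([L]·[M]²·[E]²) = (0.0020)² / ((2.9)·(0.37)²·(0.30)²) = 1.1×10⁻⁴
Qc = 1.1×10⁻⁴ < Kc = 2.5×10⁻⁴: net forward reaction.

no; Q < K, reaction proceeds forward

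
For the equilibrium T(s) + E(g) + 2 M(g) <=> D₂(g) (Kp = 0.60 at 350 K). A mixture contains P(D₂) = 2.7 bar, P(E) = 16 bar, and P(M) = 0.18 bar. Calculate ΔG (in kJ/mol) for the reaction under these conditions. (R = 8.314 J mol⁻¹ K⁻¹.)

ΔG = 6.29 kJ/mol

(T is a pure solid — omitted from Qp.)
Qp = P(D₂) / (P(E)·P(M)²) = (2.7) / ((16)·(0.18)²) = 5.21
ΔG = RT ln(Qp/Kp) = (8.314 J mol⁻¹ K⁻¹)(350 K) × ln(5.21/0.60)
   = (2.910 kJ/mol)(2.161) = 6.29 kJ/mol
ΔG > 0, so the forward reaction is non-spontaneous (proceeds in reverse).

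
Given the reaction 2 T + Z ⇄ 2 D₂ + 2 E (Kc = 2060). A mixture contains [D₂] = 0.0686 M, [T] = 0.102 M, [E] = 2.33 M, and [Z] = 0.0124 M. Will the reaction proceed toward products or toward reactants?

to the right

Qc = [D₂]²·[E]² / ([T]²·[Z]) = (0.0686)²·(2.33)² / ((0.102)²·(0.0124)) = 198
Qc = 198 < Kc = 2060, so the forward reaction proceeds.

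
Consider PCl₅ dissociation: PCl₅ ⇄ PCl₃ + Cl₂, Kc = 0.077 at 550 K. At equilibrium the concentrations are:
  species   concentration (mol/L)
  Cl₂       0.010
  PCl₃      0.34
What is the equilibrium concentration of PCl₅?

At equilibrium, Kc = [PCl₃]·[Cl₂] / [PCl₅] = 0.077.
(0.34)·(0.010) / ([PCl₅]) = 0.077
[PCl₅] = 0.0442 = 0.044 mol/L

[PCl₅] = 0.044 mol/L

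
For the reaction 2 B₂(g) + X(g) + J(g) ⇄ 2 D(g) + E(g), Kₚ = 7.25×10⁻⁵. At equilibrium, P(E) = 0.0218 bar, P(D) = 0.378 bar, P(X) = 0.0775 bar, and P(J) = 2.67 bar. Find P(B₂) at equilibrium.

P(B₂) = 14.4 bar

At equilibrium, Kₚ = P(D)²·P(E) / (P(B₂)²·P(X)·P(J)) = 7.25×10⁻⁵.
(0.378)²·(0.0218) / ((P(B₂))²·(0.0775)·(2.67)) = 7.25×10⁻⁵
P(B₂)² = 208 ⇒ P(B₂) = 14.4 bar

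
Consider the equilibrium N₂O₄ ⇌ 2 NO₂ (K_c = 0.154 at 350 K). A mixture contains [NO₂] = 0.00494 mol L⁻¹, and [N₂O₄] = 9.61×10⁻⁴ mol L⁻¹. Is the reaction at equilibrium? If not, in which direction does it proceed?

in the forward direction

Q_c = [NO₂]² / [N₂O₄] = (0.00494)² / (9.61×10⁻⁴) = 0.0254
Q_c = 0.0254 < K_c = 0.154, so the forward reaction proceeds.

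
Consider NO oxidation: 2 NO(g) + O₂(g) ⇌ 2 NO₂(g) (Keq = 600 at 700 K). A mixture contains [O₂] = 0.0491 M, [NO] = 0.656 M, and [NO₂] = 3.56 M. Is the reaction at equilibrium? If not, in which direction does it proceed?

Q = [NO₂]² / ([NO]²·[O₂]) = (3.56)² / ((0.656)²·(0.0491)) = 600
Q = 600 = Keq, so the system is already at equilibrium.

neither direction; the system is at equilibrium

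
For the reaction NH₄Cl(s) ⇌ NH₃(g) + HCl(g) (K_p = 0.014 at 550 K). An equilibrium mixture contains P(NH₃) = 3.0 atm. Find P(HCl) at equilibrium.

(NH₄Cl is a pure solid — omitted from K_p.)
At equilibrium, K_p = P(NH₃)·P(HCl) = 0.014.
(3.0)·(P(HCl)) = 0.014
P(HCl) = 0.00467 = 0.0047 atm

P(HCl) = 0.0047 atm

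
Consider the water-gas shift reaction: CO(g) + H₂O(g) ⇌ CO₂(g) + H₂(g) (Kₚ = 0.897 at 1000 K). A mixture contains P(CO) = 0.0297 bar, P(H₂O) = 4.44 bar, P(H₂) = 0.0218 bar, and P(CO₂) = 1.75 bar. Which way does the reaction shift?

Qₚ = P(CO₂)·P(H₂) / (P(CO)·P(H₂O)) = (1.75)·(0.0218) / ((0.0297)·(4.44)) = 0.289
Qₚ = 0.289 < Kₚ = 0.897, so the forward reaction proceeds.

to the right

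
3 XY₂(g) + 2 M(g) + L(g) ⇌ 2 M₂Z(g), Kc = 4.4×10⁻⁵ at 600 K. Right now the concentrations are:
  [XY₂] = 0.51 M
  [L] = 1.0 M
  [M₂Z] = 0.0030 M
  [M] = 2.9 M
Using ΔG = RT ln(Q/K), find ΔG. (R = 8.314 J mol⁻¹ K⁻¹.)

Qc = [M₂Z]² / ([XY₂]³·[M]²·[L]) = (0.0030)² / ((0.51)³·(2.9)²·(1.0)) = 8.07×10⁻⁶
ΔG = RT ln(Qc/Kc) = (8.314 J mol⁻¹ K⁻¹)(600 K) × ln(8.07×10⁻⁶/4.4×10⁻⁵)
   = (4.988 kJ/mol)(-1.696) = -8.46 kJ/mol
ΔG < 0, so the forward reaction is spontaneous (proceeds forward).

ΔG = -8.46 kJ/mol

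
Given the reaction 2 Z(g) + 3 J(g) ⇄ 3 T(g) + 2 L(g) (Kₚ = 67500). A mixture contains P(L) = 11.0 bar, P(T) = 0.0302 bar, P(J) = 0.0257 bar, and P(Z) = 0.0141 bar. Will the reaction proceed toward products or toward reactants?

toward reactants

Qₚ = P(T)³·P(L)² / (P(Z)²·P(J)³) = (0.0302)³·(11.0)² / ((0.0141)²·(0.0257)³) = 9.88×10⁵
Qₚ = 9.88×10⁵ > Kₚ = 67500, so the reverse reaction proceeds.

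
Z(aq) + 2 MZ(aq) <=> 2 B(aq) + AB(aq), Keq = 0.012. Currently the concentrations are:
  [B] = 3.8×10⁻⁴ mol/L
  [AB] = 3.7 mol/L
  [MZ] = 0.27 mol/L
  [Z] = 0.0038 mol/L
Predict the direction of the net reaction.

in the forward direction

Q = [B]²·[AB] / ([Z]·[MZ]²) = (3.8×10⁻⁴)²·(3.7) / ((0.0038)·(0.27)²) = 0.0019
Q = 0.0019 < Keq = 0.012, so the forward reaction proceeds.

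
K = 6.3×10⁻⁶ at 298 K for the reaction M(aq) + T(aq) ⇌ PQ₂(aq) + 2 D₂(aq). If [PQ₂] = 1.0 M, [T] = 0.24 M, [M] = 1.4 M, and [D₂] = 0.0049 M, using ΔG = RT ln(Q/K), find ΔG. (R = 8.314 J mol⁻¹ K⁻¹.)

Q = [PQ₂]·[D₂]² / ([M]·[T]) = (1.0)·(0.0049)² / ((1.4)·(0.24)) = 7.15×10⁻⁵
ΔG = RT ln(Q/K) = (8.314 J mol⁻¹ K⁻¹)(298 K) × ln(7.15×10⁻⁵/6.3×10⁻⁶)
   = (2.478 kJ/mol)(2.429) = 6.02 kJ/mol
ΔG > 0, so the forward reaction is non-spontaneous (proceeds in reverse).

ΔG = 6.02 kJ/mol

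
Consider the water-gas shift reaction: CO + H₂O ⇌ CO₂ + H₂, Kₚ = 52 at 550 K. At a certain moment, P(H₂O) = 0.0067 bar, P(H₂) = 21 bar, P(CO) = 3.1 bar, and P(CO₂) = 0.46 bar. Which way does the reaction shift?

to the left

Qₚ = P(CO₂)·P(H₂) / (P(CO)·P(H₂O)) = (0.46)·(21) / ((3.1)·(0.0067)) = 470
Qₚ = 470 > Kₚ = 52, so the reverse reaction proceeds.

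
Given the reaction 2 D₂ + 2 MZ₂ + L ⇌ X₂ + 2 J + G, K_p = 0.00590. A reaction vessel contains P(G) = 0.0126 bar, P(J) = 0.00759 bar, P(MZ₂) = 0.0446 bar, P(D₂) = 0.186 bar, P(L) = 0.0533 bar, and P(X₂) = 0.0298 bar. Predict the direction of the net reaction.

at equilibrium

Q_p = P(X₂)·P(J)²·P(G) / (P(D₂)²·P(MZ₂)²·P(L)) = (0.0298)·(0.00759)²·(0.0126) / ((0.186)²·(0.0446)²·(0.0533)) = 0.00590
Q_p = 0.00590 = K_p, so the system is already at equilibrium.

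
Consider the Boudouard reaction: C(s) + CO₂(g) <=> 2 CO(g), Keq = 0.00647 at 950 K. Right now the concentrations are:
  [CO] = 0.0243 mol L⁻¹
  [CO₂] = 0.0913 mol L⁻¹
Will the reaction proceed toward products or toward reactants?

no net change (already at equilibrium)

(C is a pure solid — omitted from Q.)
Q = [CO]² / [CO₂] = (0.0243)² / (0.0913) = 0.00647
Q = 0.00647 = Keq, so the system is already at equilibrium.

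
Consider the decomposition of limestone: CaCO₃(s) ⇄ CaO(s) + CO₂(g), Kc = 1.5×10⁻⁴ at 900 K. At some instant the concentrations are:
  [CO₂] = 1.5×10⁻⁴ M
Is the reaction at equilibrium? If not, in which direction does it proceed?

no net change (already at equilibrium)

(CaCO₃, CaO are pure solids — omitted from Qc.)
Qc = [CO₂] = 1.5×10⁻⁴
Qc = 1.5×10⁻⁴ = Kc, so the system is already at equilibrium.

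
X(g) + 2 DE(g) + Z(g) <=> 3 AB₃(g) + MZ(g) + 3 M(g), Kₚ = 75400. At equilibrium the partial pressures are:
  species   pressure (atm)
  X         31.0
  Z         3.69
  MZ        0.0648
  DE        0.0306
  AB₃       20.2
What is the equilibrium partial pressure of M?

P(M) = 2.47 atm

At equilibrium, Kₚ = P(AB₃)³·P(MZ)·P(M)³ / (P(X)·P(DE)²·P(Z)) = 75400.
(20.2)³·(0.0648)·(P(M))³ / ((31.0)·(0.0306)²·(3.69)) = 75400
P(M)³ = 15.1 ⇒ P(M) = 2.47 atm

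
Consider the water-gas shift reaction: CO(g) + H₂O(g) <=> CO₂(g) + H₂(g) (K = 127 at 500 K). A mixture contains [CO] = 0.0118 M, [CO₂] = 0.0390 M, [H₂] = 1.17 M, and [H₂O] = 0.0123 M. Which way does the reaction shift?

Q = [CO₂]·[H₂] / ([CO]·[H₂O]) = (0.0390)·(1.17) / ((0.0118)·(0.0123)) = 314
Q = 314 > K = 127, so the reverse reaction proceeds.

toward reactants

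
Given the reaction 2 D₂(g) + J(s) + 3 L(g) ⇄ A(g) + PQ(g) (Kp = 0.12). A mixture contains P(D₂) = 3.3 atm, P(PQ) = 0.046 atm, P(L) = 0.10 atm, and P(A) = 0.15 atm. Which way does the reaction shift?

(J is a pure solid — omitted from Qp.)
Qp = P(A)·P(PQ) / (P(D₂)²·P(L)³) = (0.15)·(0.046) / ((3.3)²·(0.10)³) = 0.63
Qp = 0.63 > Kp = 0.12, so the reverse reaction proceeds.

reverse (toward reactants)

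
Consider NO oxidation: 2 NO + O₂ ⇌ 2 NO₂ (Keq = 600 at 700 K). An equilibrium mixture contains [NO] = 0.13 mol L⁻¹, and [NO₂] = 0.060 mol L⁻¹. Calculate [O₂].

At equilibrium, Keq = [NO₂]² / ([NO]²·[O₂]) = 600.
(0.060)² / ((0.13)²·([O₂])) = 600
[O₂] = 3.55×10⁻⁴ = 3.6×10⁻⁴ mol L⁻¹

[O₂] = 3.6×10⁻⁴ mol L⁻¹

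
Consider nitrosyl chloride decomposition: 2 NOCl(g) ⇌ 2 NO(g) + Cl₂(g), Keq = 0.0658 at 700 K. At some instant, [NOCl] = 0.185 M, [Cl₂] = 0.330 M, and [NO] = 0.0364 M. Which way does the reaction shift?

Q = [NO]²·[Cl₂] / [NOCl]² = (0.0364)²·(0.330) / (0.185)² = 0.0128
Q = 0.0128 < Keq = 0.0658, so the forward reaction proceeds.

in the forward direction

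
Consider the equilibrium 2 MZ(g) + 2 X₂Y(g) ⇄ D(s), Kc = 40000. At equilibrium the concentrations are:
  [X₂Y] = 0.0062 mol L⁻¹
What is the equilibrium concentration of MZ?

(D is a pure solid — omitted from Kc.)
At equilibrium, Kc = 1 / ([MZ]²·[X₂Y]²) = 40000.
1 / (([MZ])²·(0.0062)²) = 40000
[MZ]² = 0.650 ⇒ [MZ] = 0.81 mol L⁻¹

[MZ] = 0.81 mol L⁻¹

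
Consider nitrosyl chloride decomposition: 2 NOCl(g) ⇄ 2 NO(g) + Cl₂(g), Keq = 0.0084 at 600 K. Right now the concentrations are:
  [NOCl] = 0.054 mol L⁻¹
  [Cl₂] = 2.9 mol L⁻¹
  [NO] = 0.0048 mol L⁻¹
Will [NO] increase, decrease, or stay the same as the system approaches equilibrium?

decrease

Q = [NO]²·[Cl₂] / [NOCl]² = (0.0048)²·(2.9) / (0.054)² = 0.023
Q = 0.023 > Keq = 0.0084: net reverse reaction.
NO is a product, so it decreases.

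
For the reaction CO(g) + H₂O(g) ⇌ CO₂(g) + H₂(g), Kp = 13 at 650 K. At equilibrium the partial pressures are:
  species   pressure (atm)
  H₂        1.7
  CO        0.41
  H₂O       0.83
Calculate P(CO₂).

At equilibrium, Kp = P(CO₂)·P(H₂) / (P(CO)·P(H₂O)) = 13.
(P(CO₂))·(1.7) / ((0.41)·(0.83)) = 13
P(CO₂) = 2.60 = 2.6 atm

P(CO₂) = 2.6 atm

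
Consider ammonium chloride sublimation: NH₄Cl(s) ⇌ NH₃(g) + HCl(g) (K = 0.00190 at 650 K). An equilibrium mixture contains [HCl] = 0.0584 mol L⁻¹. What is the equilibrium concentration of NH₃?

[NH₃] = 0.0325 mol L⁻¹

(NH₄Cl is a pure solid — omitted from K.)
At equilibrium, K = [NH₃]·[HCl] = 0.00190.
([NH₃])·(0.0584) = 0.00190
[NH₃] = 0.0325 mol L⁻¹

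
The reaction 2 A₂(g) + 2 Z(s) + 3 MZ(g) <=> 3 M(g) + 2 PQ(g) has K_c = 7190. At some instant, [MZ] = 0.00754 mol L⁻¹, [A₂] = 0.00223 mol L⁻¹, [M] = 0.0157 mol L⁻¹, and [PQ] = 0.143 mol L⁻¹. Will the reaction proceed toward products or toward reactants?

(Z is a pure solid — omitted from Q_c.)
Q_c = [M]³·[PQ]² / ([A₂]²·[MZ]³) = (0.0157)³·(0.143)² / ((0.00223)²·(0.00754)³) = 37100
Q_c = 37100 > K_c = 7190, so the reverse reaction proceeds.

reverse (toward reactants)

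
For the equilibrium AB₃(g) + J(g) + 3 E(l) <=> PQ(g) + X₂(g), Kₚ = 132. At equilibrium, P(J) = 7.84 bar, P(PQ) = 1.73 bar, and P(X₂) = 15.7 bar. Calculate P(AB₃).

P(AB₃) = 0.0262 bar

(E is a pure liquid — omitted from Kₚ.)
At equilibrium, Kₚ = P(PQ)·P(X₂) / (P(AB₃)·P(J)) = 132.
(1.73)·(15.7) / ((P(AB₃))·(7.84)) = 132
P(AB₃) = 0.0262 bar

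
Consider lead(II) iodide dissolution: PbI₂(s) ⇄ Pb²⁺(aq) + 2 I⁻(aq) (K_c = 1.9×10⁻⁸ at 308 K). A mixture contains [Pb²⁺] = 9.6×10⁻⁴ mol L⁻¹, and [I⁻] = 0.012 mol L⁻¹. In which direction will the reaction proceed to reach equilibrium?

(PbI₂ is a pure solid — omitted from Q_c.)
Q_c = [Pb²⁺]·[I⁻]² = (9.6×10⁻⁴)·(0.012)² = 1.4×10⁻⁷
Q_c = 1.4×10⁻⁷ > K_c = 1.9×10⁻⁸, so the reverse reaction proceeds.

toward reactants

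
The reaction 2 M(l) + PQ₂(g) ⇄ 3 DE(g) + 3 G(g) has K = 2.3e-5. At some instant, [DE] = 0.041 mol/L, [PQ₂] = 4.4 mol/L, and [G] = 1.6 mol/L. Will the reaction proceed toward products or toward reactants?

(M is a pure liquid — omitted from Q.)
Q = [DE]³·[G]³ / [PQ₂] = (0.041)³·(1.6)³ / (4.4) = 6.4e-5
Q = 6.4e-5 > K = 2.3e-5, so the reverse reaction proceeds.

in the reverse direction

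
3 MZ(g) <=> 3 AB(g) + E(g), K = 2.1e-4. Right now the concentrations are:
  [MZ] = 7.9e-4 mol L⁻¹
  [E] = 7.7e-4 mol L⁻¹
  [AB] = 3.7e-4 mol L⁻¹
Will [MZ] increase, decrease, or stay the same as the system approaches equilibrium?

Q = [AB]³·[E] / [MZ]³ = (3.7e-4)³·(7.7e-4) / (7.9e-4)³ = 7.9e-5
Q = 7.9e-5 < K = 2.1e-4: net forward reaction.
MZ is a reactant, so it decreases.

decrease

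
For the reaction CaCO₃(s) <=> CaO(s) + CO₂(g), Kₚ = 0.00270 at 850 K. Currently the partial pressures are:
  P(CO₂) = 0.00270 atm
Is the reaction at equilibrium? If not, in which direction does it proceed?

(CaCO₃, CaO are pure solids — omitted from Qₚ.)
Qₚ = P(CO₂) = 0.00270
Qₚ = 0.00270 = Kₚ, so the system is already at equilibrium.

no net change (already at equilibrium)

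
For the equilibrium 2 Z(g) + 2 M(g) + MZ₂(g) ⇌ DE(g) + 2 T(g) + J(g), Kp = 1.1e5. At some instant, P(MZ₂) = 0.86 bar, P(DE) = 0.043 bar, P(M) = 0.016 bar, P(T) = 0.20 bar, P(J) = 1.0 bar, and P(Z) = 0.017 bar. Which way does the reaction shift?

toward products

Qp = P(DE)·P(T)²·P(J) / (P(Z)²·P(M)²·P(MZ₂)) = (0.043)·(0.20)²·(1.0) / ((0.017)²·(0.016)²·(0.86)) = 27000
Qp = 27000 < Kp = 1.1e5, so the forward reaction proceeds.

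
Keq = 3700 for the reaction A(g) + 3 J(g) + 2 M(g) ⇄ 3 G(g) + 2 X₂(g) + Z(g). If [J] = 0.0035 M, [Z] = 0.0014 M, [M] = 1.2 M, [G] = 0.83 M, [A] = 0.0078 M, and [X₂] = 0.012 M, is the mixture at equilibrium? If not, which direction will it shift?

no; Q < K, reaction proceeds forward

Q = [G]³·[X₂]²·[Z] / ([A]·[J]³·[M]²) = (0.83)³·(0.012)²·(0.0014) / ((0.0078)·(0.0035)³·(1.2)²) = 240
Q = 240 < Keq = 3700: net forward reaction.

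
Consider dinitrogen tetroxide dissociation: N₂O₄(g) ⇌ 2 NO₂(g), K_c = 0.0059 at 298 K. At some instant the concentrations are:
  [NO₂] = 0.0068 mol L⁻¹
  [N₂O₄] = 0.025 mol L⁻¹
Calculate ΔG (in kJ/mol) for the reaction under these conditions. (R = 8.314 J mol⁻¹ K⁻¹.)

ΔG = -2.87 kJ/mol

Q_c = [NO₂]² / [N₂O₄] = (0.0068)² / (0.025) = 0.00185
ΔG = RT ln(Q_c/K_c) = (8.314 J mol⁻¹ K⁻¹)(298 K) × ln(0.00185/0.0059)
   = (2.478 kJ/mol)(-1.160) = -2.87 kJ/mol
ΔG < 0, so the forward reaction is spontaneous (proceeds forward).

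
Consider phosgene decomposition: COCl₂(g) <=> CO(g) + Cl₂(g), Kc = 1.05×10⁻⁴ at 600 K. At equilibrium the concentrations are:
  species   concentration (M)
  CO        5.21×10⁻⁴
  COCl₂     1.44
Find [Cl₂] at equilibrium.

[Cl₂] = 0.290 M

At equilibrium, Kc = [CO]·[Cl₂] / [COCl₂] = 1.05×10⁻⁴.
(5.21×10⁻⁴)·([Cl₂]) / (1.44) = 1.05×10⁻⁴
[Cl₂] = 0.290 M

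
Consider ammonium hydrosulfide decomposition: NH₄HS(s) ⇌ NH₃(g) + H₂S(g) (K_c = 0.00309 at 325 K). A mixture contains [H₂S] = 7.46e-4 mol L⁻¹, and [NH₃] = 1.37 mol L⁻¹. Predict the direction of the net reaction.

toward products

(NH₄HS is a pure solid — omitted from Q_c.)
Q_c = [NH₃]·[H₂S] = (1.37)·(7.46e-4) = 0.00102
Q_c = 0.00102 < K_c = 0.00309, so the forward reaction proceeds.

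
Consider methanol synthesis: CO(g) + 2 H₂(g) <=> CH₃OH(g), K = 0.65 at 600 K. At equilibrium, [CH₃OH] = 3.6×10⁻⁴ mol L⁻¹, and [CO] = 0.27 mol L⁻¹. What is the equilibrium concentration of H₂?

At equilibrium, K = [CH₃OH] / ([CO]·[H₂]²) = 0.65.
(3.6×10⁻⁴) / ((0.27)·([H₂])²) = 0.65
[H₂]² = 0.00205 ⇒ [H₂] = 0.045 mol L⁻¹

[H₂] = 0.045 mol L⁻¹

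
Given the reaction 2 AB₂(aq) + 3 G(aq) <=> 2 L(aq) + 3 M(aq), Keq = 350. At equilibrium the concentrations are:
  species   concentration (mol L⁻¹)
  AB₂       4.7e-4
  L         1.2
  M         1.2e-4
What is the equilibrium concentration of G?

[G] = 0.0032 mol L⁻¹

At equilibrium, Keq = [L]²·[M]³ / ([AB₂]²·[G]³) = 350.
(1.2)²·(1.2e-4)³ / ((4.7e-4)²·([G])³) = 350
[G]³ = 3.22e-8 ⇒ [G] = 0.0032 mol L⁻¹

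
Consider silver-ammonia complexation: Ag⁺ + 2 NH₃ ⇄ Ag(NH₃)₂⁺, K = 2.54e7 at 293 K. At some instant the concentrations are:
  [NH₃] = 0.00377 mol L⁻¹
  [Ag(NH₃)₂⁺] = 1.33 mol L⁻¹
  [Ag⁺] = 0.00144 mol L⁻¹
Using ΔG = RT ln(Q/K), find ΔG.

Q = [Ag(NH₃)₂⁺] / ([Ag⁺]·[NH₃]²) = (1.33) / ((0.00144)·(0.00377)²) = 6.50e7
ΔG = RT ln(Q/K) = (8.314 J mol⁻¹ K⁻¹)(293 K) × ln(6.50e7/2.54e7)
   = (2.436 kJ/mol)(0.9396) = 2.29 kJ/mol
ΔG > 0, so the forward reaction is non-spontaneous (proceeds in reverse).

ΔG = 2.29 kJ/mol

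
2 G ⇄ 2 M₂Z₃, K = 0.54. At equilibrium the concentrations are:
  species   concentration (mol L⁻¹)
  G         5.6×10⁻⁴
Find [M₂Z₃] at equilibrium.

At equilibrium, K = [M₂Z₃]² / [G]² = 0.54.
([M₂Z₃])² / (5.6×10⁻⁴)² = 0.54
[M₂Z₃]² = 1.69×10⁻⁷ ⇒ [M₂Z₃] = 4.1×10⁻⁴ mol L⁻¹

[M₂Z₃] = 4.1×10⁻⁴ mol L⁻¹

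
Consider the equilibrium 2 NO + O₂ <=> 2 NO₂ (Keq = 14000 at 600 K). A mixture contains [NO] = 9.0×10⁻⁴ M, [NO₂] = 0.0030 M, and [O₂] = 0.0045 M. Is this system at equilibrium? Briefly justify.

Q = [NO₂]² / ([NO]²·[O₂]) = (0.0030)² / ((9.0×10⁻⁴)²·(0.0045)) = 2500
Q = 2500 < Keq = 14000: net forward reaction.

no; Q < K, reaction proceeds forward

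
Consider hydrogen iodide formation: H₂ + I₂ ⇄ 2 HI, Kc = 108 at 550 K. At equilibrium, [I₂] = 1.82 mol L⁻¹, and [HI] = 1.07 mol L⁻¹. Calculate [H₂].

[H₂] = 0.00582 mol L⁻¹

At equilibrium, Kc = [HI]² / ([H₂]·[I₂]) = 108.
(1.07)² / (([H₂])·(1.82)) = 108
[H₂] = 0.00582 mol L⁻¹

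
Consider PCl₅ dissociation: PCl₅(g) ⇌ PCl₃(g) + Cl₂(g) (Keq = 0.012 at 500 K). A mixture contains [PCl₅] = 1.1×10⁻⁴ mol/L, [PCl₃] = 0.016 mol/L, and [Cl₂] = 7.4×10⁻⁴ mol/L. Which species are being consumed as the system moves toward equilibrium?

Q = [PCl₃]·[Cl₂] / [PCl₅] = (0.016)·(7.4×10⁻⁴) / (1.1×10⁻⁴) = 0.11
Q = 0.11 > Keq = 0.012: net reverse reaction.

PCl₃, Cl₂ (products)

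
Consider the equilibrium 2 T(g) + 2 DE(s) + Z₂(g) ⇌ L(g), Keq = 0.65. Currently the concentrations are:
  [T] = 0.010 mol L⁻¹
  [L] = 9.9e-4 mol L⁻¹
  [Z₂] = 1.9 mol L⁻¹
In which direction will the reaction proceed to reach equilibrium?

in the reverse direction

(DE is a pure solid — omitted from Q.)
Q = [L] / ([T]²·[Z₂]) = (9.9e-4) / ((0.010)²·(1.9)) = 5.2
Q = 5.2 > Keq = 0.65, so the reverse reaction proceeds.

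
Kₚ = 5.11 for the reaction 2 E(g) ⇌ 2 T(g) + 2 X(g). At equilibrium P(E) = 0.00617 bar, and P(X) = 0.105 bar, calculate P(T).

P(T) = 0.133 bar

At equilibrium, Kₚ = P(T)²·P(X)² / P(E)² = 5.11.
(P(T))²·(0.105)² / (0.00617)² = 5.11
P(T)² = 0.0176 ⇒ P(T) = 0.133 bar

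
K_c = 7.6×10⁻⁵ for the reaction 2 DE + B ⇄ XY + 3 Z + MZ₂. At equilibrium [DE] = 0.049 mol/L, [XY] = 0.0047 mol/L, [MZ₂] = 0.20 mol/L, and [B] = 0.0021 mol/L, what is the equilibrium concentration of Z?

[Z] = 0.0074 mol/L

At equilibrium, K_c = [XY]·[Z]³·[MZ₂] / ([DE]²·[B]) = 7.6×10⁻⁵.
(0.0047)·([Z])³·(0.20) / ((0.049)²·(0.0021)) = 7.6×10⁻⁵
[Z]³ = 4.08×10⁻⁷ ⇒ [Z] = 0.0074 mol/L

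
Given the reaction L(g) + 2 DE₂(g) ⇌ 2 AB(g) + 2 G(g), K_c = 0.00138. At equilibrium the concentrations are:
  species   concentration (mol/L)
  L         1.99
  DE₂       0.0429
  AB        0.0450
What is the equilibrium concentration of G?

[G] = 0.0500 mol/L

At equilibrium, K_c = [AB]²·[G]² / ([L]·[DE₂]²) = 0.00138.
(0.0450)²·([G])² / ((1.99)·(0.0429)²) = 0.00138
[G]² = 0.00250 ⇒ [G] = 0.0500 mol/L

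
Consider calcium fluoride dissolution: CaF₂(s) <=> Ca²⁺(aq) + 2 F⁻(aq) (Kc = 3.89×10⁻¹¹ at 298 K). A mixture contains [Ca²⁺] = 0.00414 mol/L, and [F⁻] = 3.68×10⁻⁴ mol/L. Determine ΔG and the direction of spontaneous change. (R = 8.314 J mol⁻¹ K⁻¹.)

ΔG = 6.61 kJ/mol; the forward reaction is non-spontaneous

(CaF₂ is a pure solid — omitted from Qc.)
Qc = [Ca²⁺]·[F⁻]² = (0.00414)·(3.68×10⁻⁴)² = 5.61×10⁻¹⁰
ΔG = RT ln(Qc/Kc) = (8.314 J mol⁻¹ K⁻¹)(298 K) × ln(5.61×10⁻¹⁰/3.89×10⁻¹¹)
   = (2.478 kJ/mol)(2.669) = 6.61 kJ/mol
ΔG > 0, so the forward reaction is non-spontaneous (proceeds in reverse).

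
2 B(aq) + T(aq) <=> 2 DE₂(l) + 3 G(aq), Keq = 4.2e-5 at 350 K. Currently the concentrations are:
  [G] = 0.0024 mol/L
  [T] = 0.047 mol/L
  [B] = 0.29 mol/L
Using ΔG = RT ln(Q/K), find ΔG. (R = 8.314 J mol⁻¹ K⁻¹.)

(DE₂ is a pure liquid — omitted from Q.)
Q = [G]³ / ([B]²·[T]) = (0.0024)³ / ((0.29)²·(0.047)) = 3.50e-6
ΔG = RT ln(Q/Keq) = (8.314 J mol⁻¹ K⁻¹)(350 K) × ln(3.50e-6/4.2e-5)
   = (2.910 kJ/mol)(-2.485) = -7.23 kJ/mol
ΔG < 0, so the forward reaction is spontaneous (proceeds forward).

ΔG = -7.23 kJ/mol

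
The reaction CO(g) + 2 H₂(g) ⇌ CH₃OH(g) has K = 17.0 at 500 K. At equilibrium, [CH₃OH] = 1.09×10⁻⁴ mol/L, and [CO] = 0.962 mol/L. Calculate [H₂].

[H₂] = 0.00258 mol/L

At equilibrium, K = [CH₃OH] / ([CO]·[H₂]²) = 17.0.
(1.09×10⁻⁴) / ((0.962)·([H₂])²) = 17.0
[H₂]² = 6.67×10⁻⁶ ⇒ [H₂] = 0.00258 mol/L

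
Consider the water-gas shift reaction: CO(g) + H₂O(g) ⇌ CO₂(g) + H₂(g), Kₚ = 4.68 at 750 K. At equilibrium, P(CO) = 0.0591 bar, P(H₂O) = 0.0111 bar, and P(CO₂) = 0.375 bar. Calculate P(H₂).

At equilibrium, Kₚ = P(CO₂)·P(H₂) / (P(CO)·P(H₂O)) = 4.68.
(0.375)·(P(H₂)) / ((0.0591)·(0.0111)) = 4.68
P(H₂) = 0.00819 bar

P(H₂) = 0.00819 bar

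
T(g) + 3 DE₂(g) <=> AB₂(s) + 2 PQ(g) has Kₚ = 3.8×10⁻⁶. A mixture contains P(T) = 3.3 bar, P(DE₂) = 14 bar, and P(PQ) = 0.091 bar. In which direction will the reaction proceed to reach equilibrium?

(AB₂ is a pure solid — omitted from Qₚ.)
Qₚ = P(PQ)² / (P(T)·P(DE₂)³) = (0.091)² / ((3.3)·(14)³) = 9.1×10⁻⁷
Qₚ = 9.1×10⁻⁷ < Kₚ = 3.8×10⁻⁶, so the forward reaction proceeds.

toward products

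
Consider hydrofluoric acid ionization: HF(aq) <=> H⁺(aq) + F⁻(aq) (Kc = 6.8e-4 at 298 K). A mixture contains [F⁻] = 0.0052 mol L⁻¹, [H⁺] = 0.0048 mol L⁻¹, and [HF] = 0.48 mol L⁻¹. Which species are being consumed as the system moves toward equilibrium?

Qc = [H⁺]·[F⁻] / [HF] = (0.0048)·(0.0052) / (0.48) = 5.2e-5
Qc = 5.2e-5 < Kc = 6.8e-4: net forward reaction.

HF (reactants)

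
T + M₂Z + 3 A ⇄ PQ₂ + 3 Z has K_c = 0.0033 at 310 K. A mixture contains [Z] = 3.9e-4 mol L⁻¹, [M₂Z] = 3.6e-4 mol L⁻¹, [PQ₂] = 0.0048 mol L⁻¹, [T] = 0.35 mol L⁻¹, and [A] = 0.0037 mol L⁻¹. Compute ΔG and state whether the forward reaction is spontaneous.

Q_c = [PQ₂]·[Z]³ / ([T]·[M₂Z]·[A]³) = (0.0048)·(3.9e-4)³ / ((0.35)·(3.6e-4)·(0.0037)³) = 0.0446
ΔG = RT ln(Q_c/K_c) = (8.314 J mol⁻¹ K⁻¹)(310 K) × ln(0.0446/0.0033)
   = (2.577 kJ/mol)(2.604) = 6.71 kJ/mol
ΔG > 0, so the forward reaction is non-spontaneous (proceeds in reverse).

ΔG = 6.71 kJ/mol; the forward reaction is non-spontaneous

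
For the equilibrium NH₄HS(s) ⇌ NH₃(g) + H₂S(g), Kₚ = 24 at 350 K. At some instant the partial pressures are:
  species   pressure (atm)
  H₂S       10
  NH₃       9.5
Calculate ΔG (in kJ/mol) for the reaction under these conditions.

ΔG = 4.00 kJ/mol

(NH₄HS is a pure solid — omitted from Qₚ.)
Qₚ = P(NH₃)·P(H₂S) = (9.5)·(10) = 95.0
ΔG = RT ln(Qₚ/Kₚ) = (8.314 J mol⁻¹ K⁻¹)(350 K) × ln(95.0/24)
   = (2.910 kJ/mol)(1.376) = 4.00 kJ/mol
ΔG > 0, so the forward reaction is non-spontaneous (proceeds in reverse).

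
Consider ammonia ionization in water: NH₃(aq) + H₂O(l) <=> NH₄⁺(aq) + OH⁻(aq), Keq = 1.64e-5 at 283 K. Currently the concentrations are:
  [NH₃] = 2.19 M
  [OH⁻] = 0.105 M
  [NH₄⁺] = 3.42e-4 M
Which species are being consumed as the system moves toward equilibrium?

none (at equilibrium)

(H₂O is a pure liquid — omitted from Q.)
Q = [NH₄⁺]·[OH⁻] / [NH₃] = (3.42e-4)·(0.105) / (2.19) = 1.64e-5
Q = 1.64e-5 = Keq; the system is at equilibrium.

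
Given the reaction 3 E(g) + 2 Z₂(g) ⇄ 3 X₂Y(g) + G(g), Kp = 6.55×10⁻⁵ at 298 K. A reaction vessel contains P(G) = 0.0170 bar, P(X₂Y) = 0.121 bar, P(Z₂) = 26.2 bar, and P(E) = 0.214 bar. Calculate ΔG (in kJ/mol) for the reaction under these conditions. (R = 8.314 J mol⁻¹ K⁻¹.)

ΔG = -6.65 kJ/mol

Qp = P(X₂Y)³·P(G) / (P(E)³·P(Z₂)²) = (0.121)³·(0.0170) / ((0.214)³·(26.2)²) = 4.48×10⁻⁶
ΔG = RT ln(Qp/Kp) = (8.314 J mol⁻¹ K⁻¹)(298 K) × ln(4.48×10⁻⁶/6.55×10⁻⁵)
   = (2.478 kJ/mol)(-2.682) = -6.65 kJ/mol
ΔG < 0, so the forward reaction is spontaneous (proceeds forward).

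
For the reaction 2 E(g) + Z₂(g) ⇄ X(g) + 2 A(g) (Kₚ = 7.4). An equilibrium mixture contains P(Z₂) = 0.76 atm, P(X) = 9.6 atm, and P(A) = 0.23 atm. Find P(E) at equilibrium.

At equilibrium, Kₚ = P(X)·P(A)² / (P(E)²·P(Z₂)) = 7.4.
(9.6)·(0.23)² / ((P(E))²·(0.76)) = 7.4
P(E)² = 0.0903 ⇒ P(E) = 0.30 atm

P(E) = 0.30 atm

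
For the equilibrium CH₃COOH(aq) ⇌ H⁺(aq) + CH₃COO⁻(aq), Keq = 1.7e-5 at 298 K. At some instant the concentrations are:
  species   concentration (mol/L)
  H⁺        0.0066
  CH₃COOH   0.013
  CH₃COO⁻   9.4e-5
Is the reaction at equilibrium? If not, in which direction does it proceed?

reverse (toward reactants)

Q = [H⁺]·[CH₃COO⁻] / [CH₃COOH] = (0.0066)·(9.4e-5) / (0.013) = 4.8e-5
Q = 4.8e-5 > Keq = 1.7e-5, so the reverse reaction proceeds.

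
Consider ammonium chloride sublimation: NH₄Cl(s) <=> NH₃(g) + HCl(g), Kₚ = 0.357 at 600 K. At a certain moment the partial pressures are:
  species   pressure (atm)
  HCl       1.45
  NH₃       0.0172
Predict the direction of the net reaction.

(NH₄Cl is a pure solid — omitted from Qₚ.)
Qₚ = P(NH₃)·P(HCl) = (0.0172)·(1.45) = 0.0249
Qₚ = 0.0249 < Kₚ = 0.357, so the forward reaction proceeds.

forward (toward products)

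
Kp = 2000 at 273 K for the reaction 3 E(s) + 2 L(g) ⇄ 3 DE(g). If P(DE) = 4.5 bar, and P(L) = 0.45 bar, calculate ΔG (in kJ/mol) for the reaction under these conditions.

ΔG = -3.39 kJ/mol

(E is a pure solid — omitted from Qp.)
Qp = P(DE)³ / P(L)² = (4.5)³ / (0.45)² = 450
ΔG = RT ln(Qp/Kp) = (8.314 J mol⁻¹ K⁻¹)(273 K) × ln(450/2000)
   = (2.270 kJ/mol)(-1.492) = -3.39 kJ/mol
ΔG < 0, so the forward reaction is spontaneous (proceeds forward).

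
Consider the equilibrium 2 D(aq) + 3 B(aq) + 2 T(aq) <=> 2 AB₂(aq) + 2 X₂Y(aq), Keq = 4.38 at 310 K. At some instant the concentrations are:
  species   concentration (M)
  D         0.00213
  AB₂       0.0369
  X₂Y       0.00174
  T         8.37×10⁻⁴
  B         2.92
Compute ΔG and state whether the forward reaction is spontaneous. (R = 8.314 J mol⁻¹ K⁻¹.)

ΔG = 6.38 kJ/mol; the forward reaction is non-spontaneous

Q = [AB₂]²·[X₂Y]² / ([D]²·[B]³·[T]²) = (0.0369)²·(0.00174)² / ((0.00213)²·(2.92)³·(8.37×10⁻⁴)²) = 52.1
ΔG = RT ln(Q/Keq) = (8.314 J mol⁻¹ K⁻¹)(310 K) × ln(52.1/4.38)
   = (2.577 kJ/mol)(2.476) = 6.38 kJ/mol
ΔG > 0, so the forward reaction is non-spontaneous (proceeds in reverse).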